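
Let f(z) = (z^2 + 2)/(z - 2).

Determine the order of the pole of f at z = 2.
Factor the denominator:
  z - 2 = (z - 2)

The numerator P(z) = z^2 + 2 has P(2) = 6 ≠ 0, so no factor of (z - 2) cancels.
Near z = 2 we can therefore write f(z) = g(z)/(z - 2) with g analytic at 2 and g(2) ≠ 0 (g is just the numerator).

Hence z = 2 is a pole of order 1.

Final answer: 1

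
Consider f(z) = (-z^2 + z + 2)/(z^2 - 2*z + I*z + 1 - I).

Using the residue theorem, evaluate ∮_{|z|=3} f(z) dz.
By the residue theorem, ∮_C f(z) dz = 2πi · (sum of the residues of f at the poles inside |z| = 3).

The denominator factors as (z - 1 + I)*(z - 1), so the singularities of f are simple poles at z = 1 - I, z = 1.
  |1 - I|² = 2 < 9 = 3², so this pole is inside the contour.
  |1|² = 1 < 9 = 3², so this pole is inside the contour.

With P(z) = -z^2 + z + 2 and Q(z) = z^2 - 2*z + I*z + 1 - I, each pole is simple, so Res(f, z₀) = P(z₀)/Q'(z₀) with Q'(z) = 2*z - 2 + I.
  Res(f, 1 - I) = P(1 - I)/Q'(1 - I) = (3 + I)/(-I) = -1 + 3*I
  Res(f, 1) = P(1)/Q'(1) = (2)/(I) = -2*I

Sum of residues inside C: -1 + I
∮_C f(z) dz = 2πi · (-1 + I) = pi*(-2 - 2*I)

Final answer: pi*(-2 - 2*I)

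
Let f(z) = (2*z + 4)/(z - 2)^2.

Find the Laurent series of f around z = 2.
8/(z - 2)^2 + 2/(z - 2)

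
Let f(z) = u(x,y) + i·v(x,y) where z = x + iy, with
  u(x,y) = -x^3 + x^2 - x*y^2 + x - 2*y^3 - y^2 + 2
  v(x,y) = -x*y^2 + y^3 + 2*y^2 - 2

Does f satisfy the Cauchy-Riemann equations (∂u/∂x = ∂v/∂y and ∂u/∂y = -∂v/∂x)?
∂u/∂x = -3*x^2 + 2*x - y^2 + 1
∂v/∂y = -2*x*y + 3*y^2 + 4*y
∂u/∂y = -2*x*y - 6*y^2 - 2*y
∂v/∂x = -y^2
∂u/∂x ≠ ∂v/∂y and ∂u/∂y ≠ -∂v/∂x; the Cauchy-Riemann equations are not satisfied, so f is not analytic.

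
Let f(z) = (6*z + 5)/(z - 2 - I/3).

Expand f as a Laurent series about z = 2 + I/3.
Put w = z - (2 + I/3), i.e. z = w + 2 + I/3. The denominator is w, so it suffices to rewrite the numerator in powers of w.

P(z) = 6*z + 5
P(w + 2 + I/3) = 17 + 2*I + 6*w

Dividing each term by w:
  f = (17 + 2*I)/w + 6

Substituting back w = z - 2 - I/3:
  f(z) = (17 + 2*I)/(z - 2 - I/3) + 6

The series is finite because the numerator is a polynomial; the negative powers form the principal part, and the coefficient of 1/(z - 2 - I/3) gives Res(f, 2 + I/3) = 17 + 2*I.

Final answer: (17 + 2*I)/(z - 2 - I/3) + 6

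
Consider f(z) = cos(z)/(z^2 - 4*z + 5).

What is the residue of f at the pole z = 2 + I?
Write f(z) = P(z)/Q(z) with P(z) = cos(z) and Q(z) = z^2 - 4*z + 5.
The denominator factors as Q(z) = (z - 2 - I)*(z - 2 + I), so z = 2 + I is a simple zero of Q and P is analytic there; z = 2 + I is therefore a simple pole and
  Res(f, z₀) = P(z₀)/Q'(z₀).

Q'(z) = 2*z - 4, so Q'(2 + I) = 2*I.
P(2 + I) = cos(2 + I).

Res(f, 2 + I) = (cos(2 + I))/(2*I) = -I*cos(2 + I)/2

Final answer: -I*cos(2 + I)/2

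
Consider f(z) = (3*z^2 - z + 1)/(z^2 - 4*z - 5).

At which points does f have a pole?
The singularities of f are the zeros of the denominator. Factoring,
  z^2 - 4*z - 5 = (z - 5)*(z + 1)
so the candidates are z = 5, z = -1.

Check the numerator P(z) = 3*z^2 - z + 1 at each one:
  P(5) = 71 ≠ 0, so z = 5 is a (simple) pole.
  P(-1) = 5 ≠ 0, so z = -1 is a (simple) pole.

Poles of f: {-1, 5}

Final answer: {-1, 5}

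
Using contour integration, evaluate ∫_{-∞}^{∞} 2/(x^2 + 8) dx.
Let f(z) = 2/(z^2 + 8). The denominator has no real zeros and deg Q - deg P = 2 ≥ 2, so the integral of f over the upper semicircle |z| = R tends to 0 as R → ∞. Closing the contour in the upper half-plane,
  ∫_{-∞}^{∞} f(x) dx = 2πi · Σ Res(f, z_k)  over the poles with Im z_k > 0.

Zeros of the denominator: z^2 + 8 = 0 gives z = ±2*sqrt(2)*I.
Upper half-plane: z = 2*sqrt(2)*I (simple).

Each pole is a simple zero of Q(z) = z^2 + 8, so Res(f, z₀) = P(z₀)/Q'(z₀) with P(z) = 2, Q'(z) = 2*z:
  Res(f, 2*sqrt(2)*I) = (2)/(4*sqrt(2)*I) = -sqrt(2)*I/4

∫_{-∞}^{∞} f(x) dx = 2πi · (-sqrt(2)*I/4) = sqrt(2)*pi/2

Final answer: sqrt(2)*pi/2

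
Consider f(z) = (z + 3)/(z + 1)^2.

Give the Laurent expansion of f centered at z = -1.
2/(z + 1)^2 + 1/(z + 1)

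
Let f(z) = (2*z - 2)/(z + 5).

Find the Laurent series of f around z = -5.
Put w = z - (-5), i.e. z = w - 5. The denominator is w, so it suffices to rewrite the numerator in powers of w.

P(z) = 2*z - 2
P(w - 5) = -12 + 2*w

Dividing each term by w:
  f = -12/w + 2

Substituting back w = z + 5:
  f(z) = -12/(z + 5) + 2

The series is finite because the numerator is a polynomial; the negative powers form the principal part, and the coefficient of 1/(z + 5) gives Res(f, -5) = -12.

Final answer: -12/(z + 5) + 2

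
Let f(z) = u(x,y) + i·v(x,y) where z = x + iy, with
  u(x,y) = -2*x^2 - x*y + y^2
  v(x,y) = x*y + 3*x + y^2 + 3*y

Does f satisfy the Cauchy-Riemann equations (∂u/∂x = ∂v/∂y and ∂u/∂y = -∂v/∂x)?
∂u/∂x = -4*x - y
∂v/∂y = x + 2*y + 3
∂u/∂y = -x + 2*y
∂v/∂x = y + 3
∂u/∂x ≠ ∂v/∂y and ∂u/∂y ≠ -∂v/∂x; the Cauchy-Riemann equations are not satisfied, so f is not analytic.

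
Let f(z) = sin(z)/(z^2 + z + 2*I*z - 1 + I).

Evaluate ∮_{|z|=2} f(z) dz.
2*pi*sinh(1) + 2*I*pi*sin(1 + I)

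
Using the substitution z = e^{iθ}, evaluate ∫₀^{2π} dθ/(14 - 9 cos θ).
Call the integral J. The integrand is 2π-periodic and we integrate over a full period, so shifting θ does not change the value (θ → θ + π flips the sign of the trig term). Hence
  J = ∫₀^{2π} dθ/(14 + 9 cos θ).
Put z = e^{iθ}: then cos θ = (z + 1/z)/2, dθ = dz/(iz), and z runs once counterclockwise around |z| = 1:
  J = ∮_{|z|=1} 1/(14 + 9*(z + 1/z)/2) · dz/(iz) = (2/i) ∮_{|z|=1} dz/(9*z^2 + 28*z + 9).
The roots of 9*z^2 + 28*z + 9 are z = (-14 ± sqrt(14^2 - 9^2))/9, with sqrt(115) = sqrt(115); their product is 1, so only z₊ = -14/9 + sqrt(115)/9 lies inside the unit circle (z₋ = -14/9 - sqrt(115)/9 lies outside).
z₊ is a simple zero of q(z) = 9*z^2 + 28*z + 9, so Res(1/q, z₊) = 1/q'(z₊) with q'(z) = 18*z + 28; and q'(z₊) = 9*(z₊ - z₋) = 2*sqrt(115).
Therefore J = (2/i) · 2πi · 1/(2*sqrt(115)) = 2*pi/(sqrt(115)) = 2*sqrt(115)*pi/115

Final answer: 2*sqrt(115)*pi/115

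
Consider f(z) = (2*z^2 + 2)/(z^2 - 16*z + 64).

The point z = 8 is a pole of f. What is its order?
Factor the denominator:
  z^2 - 16*z + 64 = (z - 8)^2

The numerator P(z) = 2*z^2 + 2 has P(8) = 130 ≠ 0, so no factor of (z - 8) cancels.
Near z = 8 we can therefore write f(z) = g(z)/(z - 8)^2 with g analytic at 8 and g(8) ≠ 0 (g is just the numerator).

Hence z = 8 is a pole of order 2.

Final answer: 2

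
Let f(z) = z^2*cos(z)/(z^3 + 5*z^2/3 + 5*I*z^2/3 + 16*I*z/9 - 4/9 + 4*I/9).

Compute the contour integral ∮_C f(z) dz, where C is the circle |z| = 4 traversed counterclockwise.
By the residue theorem, ∮_C f(z) dz = 2πi · (sum of the residues of f at the poles inside |z| = 4).

The denominator factors as (z + 2/3)*(z + 1 + I)*(z + 2*I/3), so the singularities of f are simple poles at z = -2/3, z = -1 - I, z = -2*I/3.
  |-2/3|² = 4/9 < 16 = 4², so this pole is inside the contour.
  |-1 - I|² = 2 < 16 = 4², so this pole is inside the contour.
  |-2*I/3|² = 4/9 < 16 = 4², so this pole is inside the contour.

With P(z) = z^2*cos(z) and Q(z) = z^3 + 5*z^2/3 + 5*I*z^2/3 + 16*I*z/9 - 4/9 + 4*I/9, each pole is simple, so Res(f, z₀) = P(z₀)/Q'(z₀) with Q'(z) = 3*z^2 + 10*z/3 + 10*I*z/3 + 16*I/9.
  Res(f, -2/3) = P(-2/3)/Q'(-2/3) = (4*cos(2/3)/9)/(-8/9 - 4*I/9) = (-2/5 + I/5)*cos(2/3)
  Res(f, -1 - I) = P(-1 - I)/Q'(-1 - I) = (2*I*cos(1 + I))/(10*I/9) = 9*cos(1 + I)/5
  Res(f, -2*I/3) = P(-2*I/3)/Q'(-2*I/3) = (-4*cosh(2/3)/9)/(8/9 - 4*I/9) = (-2/5 - I/5)*cosh(2/3)

Sum of residues inside C: 9*cos(1 + I)/5 + (-2/5 - I/5)*cosh(2/3) + (-2/5 + I/5)*cos(2/3)
∮_C f(z) dz = 2πi · (9*cos(1 + I)/5 + (-2/5 - I/5)*cosh(2/3) + (-2/5 + I/5)*cos(2/3)) = pi*(2/5 - 4*I/5)*cosh(2/3) + pi*(-2/5 - 4*I/5)*cos(2/3) + 18*I*pi*cos(1 + I)/5

Final answer: pi*(2/5 - 4*I/5)*cosh(2/3) + pi*(-2/5 - 4*I/5)*cos(2/3) + 18*I*pi*cos(1 + I)/5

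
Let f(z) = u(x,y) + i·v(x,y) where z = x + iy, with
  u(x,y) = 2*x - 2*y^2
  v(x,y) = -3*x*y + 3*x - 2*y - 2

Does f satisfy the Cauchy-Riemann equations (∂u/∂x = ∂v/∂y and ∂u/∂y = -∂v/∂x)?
∂u/∂x = 2
∂v/∂y = -3*x - 2
∂u/∂y = -4*y
∂v/∂x = 3 - 3*y
∂u/∂x ≠ ∂v/∂y and ∂u/∂y ≠ -∂v/∂x; the Cauchy-Riemann equations are not satisfied, so f is not analytic.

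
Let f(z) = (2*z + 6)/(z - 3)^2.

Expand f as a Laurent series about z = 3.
12/(z - 3)^2 + 2/(z - 3)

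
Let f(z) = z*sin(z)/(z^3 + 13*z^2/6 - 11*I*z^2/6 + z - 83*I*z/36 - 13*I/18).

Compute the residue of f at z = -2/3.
Write f(z) = P(z)/Q(z) with P(z) = z*sin(z) and Q(z) = z^3 + 13*z^2/6 - 11*I*z^2/6 + z - 83*I*z/36 - 13*I/18.
The denominator factors as Q(z) = (z + 2/3)*(z + 1 - 3*I/2)*(z + 1/2 - I/3), so z = -2/3 is a simple zero of Q and P is analytic there; z = -2/3 is therefore a simple pole and
  Res(f, z₀) = P(z₀)/Q'(z₀).

Q'(z) = 3*z^2 + 13*z/3 - 11*I*z/3 + 1 - 83*I/36, so Q'(-2/3) = -5/9 + 5*I/36.
P(-2/3) = 2*sin(2/3)/3.

Res(f, -2/3) = (2*sin(2/3)/3)/(-5/9 + 5*I/36) = (-96/85 - 24*I/85)*sin(2/3)

Final answer: (-96/85 - 24*I/85)*sin(2/3)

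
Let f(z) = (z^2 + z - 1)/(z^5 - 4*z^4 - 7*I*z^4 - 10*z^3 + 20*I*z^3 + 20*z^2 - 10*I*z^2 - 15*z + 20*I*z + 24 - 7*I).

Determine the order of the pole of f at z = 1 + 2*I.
Factor the denominator:
  z^5 - 4*z^4 - 7*I*z^4 - 10*z^3 + 20*I*z^3 + 20*z^2 - 10*I*z^2 - 15*z + 20*I*z + 24 - 7*I = (z - 1 - 2*I)^4*(z + I)

The numerator P(z) = z^2 + z - 1 has P(1 + 2*I) = -3 + 6*I ≠ 0, so no factor of (z - 1 - 2*I) cancels.
Near z = 1 + 2*I we can therefore write f(z) = g(z)/(z - 1 - 2*I)^4 with g analytic at 1 + 2*I and g(1 + 2*I) ≠ 0 (g is the numerator divided by the remaining denominator factors).

Hence z = 1 + 2*I is a pole of order 4.

Final answer: 4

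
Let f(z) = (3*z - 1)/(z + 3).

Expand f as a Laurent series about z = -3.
Put w = z - (-3), i.e. z = w - 3. The denominator is w, so it suffices to rewrite the numerator in powers of w.

P(z) = 3*z - 1
P(w - 3) = -10 + 3*w

Dividing each term by w:
  f = -10/w + 3

Substituting back w = z + 3:
  f(z) = -10/(z + 3) + 3

The series is finite because the numerator is a polynomial; the negative powers form the principal part, and the coefficient of 1/(z + 3) gives Res(f, -3) = -10.

Final answer: -10/(z + 3) + 3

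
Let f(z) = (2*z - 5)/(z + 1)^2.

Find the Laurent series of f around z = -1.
Put w = z - (-1), i.e. z = w - 1. The denominator is w^2, so it suffices to rewrite the numerator in powers of w.

P(z) = 2*z - 5
P(w - 1) = -7 + 2*w

Dividing each term by w^2:
  f = -7/w^2 + 2/w

Substituting back w = z + 1:
  f(z) = -7/(z + 1)^2 + 2/(z + 1)

The series is finite because the numerator is a polynomial; the negative powers form the principal part, and the coefficient of 1/(z + 1) gives Res(f, -1) = 2.

Final answer: -7/(z + 1)^2 + 2/(z + 1)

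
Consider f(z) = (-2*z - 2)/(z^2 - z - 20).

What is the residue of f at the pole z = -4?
Write f(z) = P(z)/Q(z) with P(z) = -2*z - 2 and Q(z) = z^2 - z - 20.
The denominator factors as Q(z) = (z + 4)*(z - 5), so z = -4 is a simple zero of Q and P is analytic there; z = -4 is therefore a simple pole and
  Res(f, z₀) = P(z₀)/Q'(z₀).

Q'(z) = 2*z - 1, so Q'(-4) = -9.
P(-4) = 6.

Res(f, -4) = (6)/(-9) = -2/3

Final answer: -2/3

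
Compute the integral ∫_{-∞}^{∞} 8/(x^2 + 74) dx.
Let f(z) = 8/(z^2 + 74). The denominator has no real zeros and deg Q - deg P = 2 ≥ 2, so the integral of f over the upper semicircle |z| = R tends to 0 as R → ∞. Closing the contour in the upper half-plane,
  ∫_{-∞}^{∞} f(x) dx = 2πi · Σ Res(f, z_k)  over the poles with Im z_k > 0.

Zeros of the denominator: z^2 + 74 = 0 gives z = ±sqrt(74)*I.
Upper half-plane: z = sqrt(74)*I (simple).

Each pole is a simple zero of Q(z) = z^2 + 74, so Res(f, z₀) = P(z₀)/Q'(z₀) with P(z) = 8, Q'(z) = 2*z:
  Res(f, sqrt(74)*I) = (8)/(2*sqrt(74)*I) = -2*sqrt(74)*I/37

∫_{-∞}^{∞} f(x) dx = 2πi · (-2*sqrt(74)*I/37) = 4*sqrt(74)*pi/37

Final answer: 4*sqrt(74)*pi/37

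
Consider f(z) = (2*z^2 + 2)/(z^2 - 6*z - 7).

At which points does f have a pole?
The singularities of f are the zeros of the denominator. Factoring,
  z^2 - 6*z - 7 = (z - 7)*(z + 1)
so the candidates are z = 7, z = -1.

Check the numerator P(z) = 2*z^2 + 2 at each one:
  P(7) = 100 ≠ 0, so z = 7 is a (simple) pole.
  P(-1) = 4 ≠ 0, so z = -1 is a (simple) pole.

Poles of f: {-1, 7}

Final answer: {-1, 7}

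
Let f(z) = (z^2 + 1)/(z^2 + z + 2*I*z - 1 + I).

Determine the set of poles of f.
The singularities of f are the zeros of the denominator. Factoring,
  z^2 + z + 2*I*z - 1 + I = (z + 1 + I)*(z + I)
so the candidates are z = -1 - I, z = -I.

Check the numerator P(z) = z^2 + 1 at each one:
  P(-1 - I) = 1 + 2*I ≠ 0, so z = -1 - I is a (simple) pole.
  P(-I) = 0, so the factor (z + I) cancels and z = -I is only a removable singularity, not a pole.

Poles of f: {-1 - I}

Final answer: {-1 - I}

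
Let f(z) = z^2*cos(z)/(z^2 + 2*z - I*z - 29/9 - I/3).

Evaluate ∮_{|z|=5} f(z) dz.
pi*(-32/87 + 12*I/29)*cos(1 + I/3) + pi*(-142/87 - 128*I/29)*cos(3 - 2*I/3)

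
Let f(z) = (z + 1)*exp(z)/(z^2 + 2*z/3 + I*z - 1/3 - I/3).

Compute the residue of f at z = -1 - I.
Write f(z) = P(z)/Q(z) with P(z) = (z + 1)*exp(z) and Q(z) = z^2 + 2*z/3 + I*z - 1/3 - I/3.
The denominator factors as Q(z) = (z + 1 + I)*(z - 1/3), so z = -1 - I is a simple zero of Q and P is analytic there; z = -1 - I is therefore a simple pole and
  Res(f, z₀) = P(z₀)/Q'(z₀).

Q'(z) = 2*z + 2/3 + I, so Q'(-1 - I) = -4/3 - I.
P(-1 - I) = -I*exp(-1 - I).

Res(f, -1 - I) = (-I*exp(-1 - I))/(-4/3 - I) = (9/25 + 12*I/25)*exp(-1 - I)

Final answer: (9/25 + 12*I/25)*exp(-1 - I)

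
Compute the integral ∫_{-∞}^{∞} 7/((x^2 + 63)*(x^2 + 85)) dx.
Let f(z) = 7/((z^2 + 63)*(z^2 + 85)). The denominator has no real zeros and deg Q - deg P = 4 ≥ 2, so the integral of f over the upper semicircle |z| = R tends to 0 as R → ∞. Closing the contour in the upper half-plane,
  ∫_{-∞}^{∞} f(x) dx = 2πi · Σ Res(f, z_k)  over the poles with Im z_k > 0.

Zeros of the denominator: z^2 + 85 = 0 gives z = ±sqrt(85)*I; z^2 + 63 = 0 gives z = ±3*sqrt(7)*I.
Upper half-plane: z = 3*sqrt(7)*I, z = sqrt(85)*I (simple).

Each pole is a simple zero of Q(z) = z^4 + 148*z^2 + 5355, so Res(f, z₀) = P(z₀)/Q'(z₀) with P(z) = 7, Q'(z) = 4*z^3 + 296*z:
  Res(f, 3*sqrt(7)*I) = (7)/(132*sqrt(7)*I) = -sqrt(7)*I/132
  Res(f, sqrt(85)*I) = (7)/(-44*sqrt(85)*I) = 7*sqrt(85)*I/3740

Sum of residues: I*(-85*sqrt(7) + 21*sqrt(85))/11220
∫_{-∞}^{∞} f(x) dx = 2πi · (I*(-85*sqrt(7) + 21*sqrt(85))/11220) = pi*(-21*sqrt(85) + 85*sqrt(7))/5610

Final answer: pi*(-21*sqrt(85) + 85*sqrt(7))/5610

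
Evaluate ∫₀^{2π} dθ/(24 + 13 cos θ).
Let J = ∫₀^{2π} dθ/(24 + 13 cos θ).
Put z = e^{iθ}: then cos θ = (z + 1/z)/2, dθ = dz/(iz), and z runs once counterclockwise around |z| = 1:
  J = ∮_{|z|=1} 1/(24 + 13*(z + 1/z)/2) · dz/(iz) = (2/i) ∮_{|z|=1} dz/(13*z^2 + 48*z + 13).
The roots of 13*z^2 + 48*z + 13 are z = (-24 ± sqrt(24^2 - 13^2))/13, with sqrt(407) = sqrt(407); their product is 1, so only z₊ = -24/13 + sqrt(407)/13 lies inside the unit circle (z₋ = -24/13 - sqrt(407)/13 lies outside).
z₊ is a simple zero of q(z) = 13*z^2 + 48*z + 13, so Res(1/q, z₊) = 1/q'(z₊) with q'(z) = 26*z + 48; and q'(z₊) = 13*(z₊ - z₋) = 2*sqrt(407).
Therefore J = (2/i) · 2πi · 1/(2*sqrt(407)) = 2*pi/(sqrt(407)) = 2*sqrt(407)*pi/407

Final answer: 2*sqrt(407)*pi/407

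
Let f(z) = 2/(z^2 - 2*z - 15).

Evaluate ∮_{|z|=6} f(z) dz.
By the residue theorem, ∮_C f(z) dz = 2πi · (sum of the residues of f at the poles inside |z| = 6).

The denominator factors as (z - 5)*(z + 3), so the singularities of f are simple poles at z = 5, z = -3.
  |5|² = 25 < 36 = 6², so this pole is inside the contour.
  |-3|² = 9 < 36 = 6², so this pole is inside the contour.

With P(z) = 2 and Q(z) = z^2 - 2*z - 15, each pole is simple, so Res(f, z₀) = P(z₀)/Q'(z₀) with Q'(z) = 2*z - 2.
  Res(f, 5) = P(5)/Q'(5) = (2)/(8) = 1/4
  Res(f, -3) = P(-3)/Q'(-3) = (2)/(-8) = -1/4

Sum of residues inside C: 0
∮_C f(z) dz = 2πi · (0) = 0

Final answer: 0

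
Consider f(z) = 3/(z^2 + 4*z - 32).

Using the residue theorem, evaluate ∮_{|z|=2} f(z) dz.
By the residue theorem, ∮_C f(z) dz = 2πi · (sum of the residues of f at the poles inside |z| = 2).

The denominator factors as (z - 4)*(z + 8), so the singularities of f are simple poles at z = 4, z = -8.
  |4|² = 16 > 4 = 2², so this pole is outside the contour.
  |-8|² = 64 > 4 = 2², so this pole is outside the contour.

No pole lies inside the contour, so f is analytic on and inside C and the integral is 0 (Cauchy's theorem).

Final answer: 0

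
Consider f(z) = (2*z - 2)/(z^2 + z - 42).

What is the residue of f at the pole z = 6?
Write f(z) = P(z)/Q(z) with P(z) = 2*z - 2 and Q(z) = z^2 + z - 42.
The denominator factors as Q(z) = (z - 6)*(z + 7), so z = 6 is a simple zero of Q and P is analytic there; z = 6 is therefore a simple pole and
  Res(f, z₀) = P(z₀)/Q'(z₀).

Q'(z) = 2*z + 1, so Q'(6) = 13.
P(6) = 10.

Res(f, 6) = (10)/(13) = 10/13

Final answer: 10/13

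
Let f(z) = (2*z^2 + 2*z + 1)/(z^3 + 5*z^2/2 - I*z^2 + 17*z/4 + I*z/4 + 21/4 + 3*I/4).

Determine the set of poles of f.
{-3/2 + I/2, -1 + 2*I, -3*I/2}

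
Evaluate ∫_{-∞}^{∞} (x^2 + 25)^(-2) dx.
Let f(z) = (z^2 + 25)^(-2). The denominator has no real zeros and deg Q - deg P = 4 ≥ 2, so the integral of f over the upper semicircle |z| = R tends to 0 as R → ∞. Closing the contour in the upper half-plane,
  ∫_{-∞}^{∞} f(x) dx = 2πi · Σ Res(f, z_k)  over the poles with Im z_k > 0.

Zeros of the denominator: z^2 + 25 = 0 gives z = ±5*I.
Upper half-plane: z = 5*I (a pole of order 2).

Write f(z) = g(z)/(z - 5*I)^2 with g(z) = (z + 5*I)^(-2). For a double pole, Res(f, z₀) = g'(z₀):
  g'(z) = -2/(z + 5*I)^3
  Res(f, 5*I) = g'(5*I) = -I/500

∫_{-∞}^{∞} f(x) dx = 2πi · (-I/500) = pi/250

Final answer: pi/250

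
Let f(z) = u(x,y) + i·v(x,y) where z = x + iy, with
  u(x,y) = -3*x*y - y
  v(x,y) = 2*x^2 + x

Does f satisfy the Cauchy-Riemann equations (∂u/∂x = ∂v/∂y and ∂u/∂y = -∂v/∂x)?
∂u/∂x = -3*y
∂v/∂y = 0
∂u/∂y = -3*x - 1
∂v/∂x = 4*x + 1
∂u/∂x ≠ ∂v/∂y and ∂u/∂y ≠ -∂v/∂x; the Cauchy-Riemann equations are not satisfied, so f is not analytic.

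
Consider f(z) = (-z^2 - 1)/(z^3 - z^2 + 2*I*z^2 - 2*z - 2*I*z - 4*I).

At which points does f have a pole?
The singularities of f are the zeros of the denominator. Factoring,
  z^3 - z^2 + 2*I*z^2 - 2*z - 2*I*z - 4*I = (z - 2)*(z + 1)*(z + 2*I)
so the candidates are z = 2, z = -1, z = -2*I.

Check the numerator P(z) = -z^2 - 1 at each one:
  P(2) = -5 ≠ 0, so z = 2 is a (simple) pole.
  P(-1) = -2 ≠ 0, so z = -1 is a (simple) pole.
  P(-2*I) = 3 ≠ 0, so z = -2*I is a (simple) pole.

Poles of f: {-1, -2*I, 2}

Final answer: {-1, -2*I, 2}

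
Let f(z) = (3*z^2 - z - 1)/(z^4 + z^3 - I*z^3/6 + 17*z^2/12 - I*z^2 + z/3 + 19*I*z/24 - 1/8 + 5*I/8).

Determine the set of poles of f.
The singularities of f are the zeros of the denominator. Factoring,
  z^4 + z^3 - I*z^3/6 + 17*z^2/12 - I*z^2 + z/3 + 19*I*z/24 - 1/8 + 5*I/8 = (z - 3*I/2)*(z + 1 + I)*(z - 1/2 + I/3)*(z + 1/2)
so the candidates are z = 3*I/2, z = -1 - I, z = 1/2 - I/3, z = -1/2.

Check the numerator P(z) = 3*z^2 - z - 1 at each one:
  P(3*I/2) = -31/4 - 3*I/2 ≠ 0, so z = 3*I/2 is a (simple) pole.
  P(-1 - I) = 7*I ≠ 0, so z = -1 - I is a (simple) pole.
  P(1/2 - I/3) = -13/12 - 2*I/3 ≠ 0, so z = 1/2 - I/3 is a (simple) pole.
  P(-1/2) = 1/4 ≠ 0, so z = -1/2 is a (simple) pole.

Poles of f: {-1 - I, -1/2, 3*I/2, 1/2 - I/3}

Final answer: {-1 - I, -1/2, 3*I/2, 1/2 - I/3}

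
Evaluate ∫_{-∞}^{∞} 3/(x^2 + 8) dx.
3*sqrt(2)*pi/4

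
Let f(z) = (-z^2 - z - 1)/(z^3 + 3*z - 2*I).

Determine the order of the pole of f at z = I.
2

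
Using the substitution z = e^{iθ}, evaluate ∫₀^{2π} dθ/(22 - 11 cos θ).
2*sqrt(3)*pi/33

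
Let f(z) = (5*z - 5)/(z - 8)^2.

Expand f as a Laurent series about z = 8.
Put w = z - (8), i.e. z = w + 8. The denominator is w^2, so it suffices to rewrite the numerator in powers of w.

P(z) = 5*z - 5
P(w + 8) = 35 + 5*w

Dividing each term by w^2:
  f = 35/w^2 + 5/w

Substituting back w = z - 8:
  f(z) = 35/(z - 8)^2 + 5/(z - 8)

The series is finite because the numerator is a polynomial; the negative powers form the principal part, and the coefficient of 1/(z - 8) gives Res(f, 8) = 5.

Final answer: 35/(z - 8)^2 + 5/(z - 8)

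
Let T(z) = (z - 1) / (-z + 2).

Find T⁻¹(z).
Set w = T(z) = (z - 1) / (-z + 2) and solve for z:
  w*(-z + 2) = z - 1
  2*w + z*(-w - 1) + 1 = 0
  z*(-w - 1) = -2*w - 1
  z = (2*w + 1)/(w + 1)
Renaming the variable, T⁻¹(z) = (2*z + 1)/(z + 1).
(Check: ad - bc = 1 ≠ 0, so T is invertible.)

Final answer: (2*z + 1)/(z + 1)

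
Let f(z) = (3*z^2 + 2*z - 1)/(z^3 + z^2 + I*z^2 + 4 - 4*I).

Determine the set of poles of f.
The singularities of f are the zeros of the denominator. Factoring,
  z^3 + z^2 + I*z^2 + 4 - 4*I = (z - 1 - I)*(z + 2*I)*(z + 2)
so the candidates are z = 1 + I, z = -2*I, z = -2.

Check the numerator P(z) = 3*z^2 + 2*z - 1 at each one:
  P(1 + I) = 1 + 8*I ≠ 0, so z = 1 + I is a (simple) pole.
  P(-2*I) = -13 - 4*I ≠ 0, so z = -2*I is a (simple) pole.
  P(-2) = 7 ≠ 0, so z = -2 is a (simple) pole.

Poles of f: {-2, -2*I, 1 + I}

Final answer: {-2, -2*I, 1 + I}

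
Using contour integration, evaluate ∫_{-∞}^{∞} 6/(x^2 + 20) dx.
Let f(z) = 6/(z^2 + 20). The denominator has no real zeros and deg Q - deg P = 2 ≥ 2, so the integral of f over the upper semicircle |z| = R tends to 0 as R → ∞. Closing the contour in the upper half-plane,
  ∫_{-∞}^{∞} f(x) dx = 2πi · Σ Res(f, z_k)  over the poles with Im z_k > 0.

Zeros of the denominator: z^2 + 20 = 0 gives z = ±2*sqrt(5)*I.
Upper half-plane: z = 2*sqrt(5)*I (simple).

Each pole is a simple zero of Q(z) = z^2 + 20, so Res(f, z₀) = P(z₀)/Q'(z₀) with P(z) = 6, Q'(z) = 2*z:
  Res(f, 2*sqrt(5)*I) = (6)/(4*sqrt(5)*I) = -3*sqrt(5)*I/10

∫_{-∞}^{∞} f(x) dx = 2πi · (-3*sqrt(5)*I/10) = 3*sqrt(5)*pi/5

Final answer: 3*sqrt(5)*pi/5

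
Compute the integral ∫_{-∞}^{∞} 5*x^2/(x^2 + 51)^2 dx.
Let f(z) = 5*z^2/(z^2 + 51)^2. The denominator has no real zeros and deg Q - deg P = 2 ≥ 2, so the integral of f over the upper semicircle |z| = R tends to 0 as R → ∞. Closing the contour in the upper half-plane,
  ∫_{-∞}^{∞} f(x) dx = 2πi · Σ Res(f, z_k)  over the poles with Im z_k > 0.

Zeros of the denominator: z^2 + 51 = 0 gives z = ±sqrt(51)*I.
Upper half-plane: z = sqrt(51)*I (a pole of order 2).

Write f(z) = g(z)/(z - sqrt(51)*I)^2 with g(z) = 5*z^2/(z + sqrt(51)*I)^2. For a double pole, Res(f, z₀) = g'(z₀):
  g'(z) = 10*sqrt(51)*I*z/(z + sqrt(51)*I)^3
  Res(f, sqrt(51)*I) = g'(sqrt(51)*I) = -5*sqrt(51)*I/204

∫_{-∞}^{∞} f(x) dx = 2πi · (-5*sqrt(51)*I/204) = 5*sqrt(51)*pi/102

Final answer: 5*sqrt(51)*pi/102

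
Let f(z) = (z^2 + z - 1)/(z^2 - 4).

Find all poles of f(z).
{-2, 2}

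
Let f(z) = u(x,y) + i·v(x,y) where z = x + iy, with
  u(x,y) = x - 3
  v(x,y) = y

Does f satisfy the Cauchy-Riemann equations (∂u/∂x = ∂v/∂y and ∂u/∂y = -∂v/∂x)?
∂u/∂x = 1
∂v/∂y = 1
∂u/∂y = 0
∂v/∂x = 0
∂u/∂x = ∂v/∂y and ∂u/∂y = -∂v/∂x hold identically; f is analytic.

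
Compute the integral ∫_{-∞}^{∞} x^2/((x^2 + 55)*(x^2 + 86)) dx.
pi*(-sqrt(55) + sqrt(86))/31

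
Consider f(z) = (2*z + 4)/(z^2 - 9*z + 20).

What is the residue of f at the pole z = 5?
14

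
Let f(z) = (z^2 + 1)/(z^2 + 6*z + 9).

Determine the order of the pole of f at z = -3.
Factor the denominator:
  z^2 + 6*z + 9 = (z + 3)^2

The numerator P(z) = z^2 + 1 has P(-3) = 10 ≠ 0, so no factor of (z + 3) cancels.
Near z = -3 we can therefore write f(z) = g(z)/(z + 3)^2 with g analytic at -3 and g(-3) ≠ 0 (g is just the numerator).

Hence z = -3 is a pole of order 2.

Final answer: 2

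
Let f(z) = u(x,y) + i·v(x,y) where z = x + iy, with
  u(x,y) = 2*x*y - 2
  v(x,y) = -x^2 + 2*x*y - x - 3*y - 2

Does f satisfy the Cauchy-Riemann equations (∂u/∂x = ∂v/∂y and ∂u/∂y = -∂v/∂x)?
∂u/∂x = 2*y
∂v/∂y = 2*x - 3
∂u/∂y = 2*x
∂v/∂x = -2*x + 2*y - 1
∂u/∂x ≠ ∂v/∂y and ∂u/∂y ≠ -∂v/∂x; the Cauchy-Riemann equations are not satisfied, so f is not analytic.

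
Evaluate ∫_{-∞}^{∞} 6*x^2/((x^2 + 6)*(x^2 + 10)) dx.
3*pi*(-sqrt(6) + sqrt(10))/2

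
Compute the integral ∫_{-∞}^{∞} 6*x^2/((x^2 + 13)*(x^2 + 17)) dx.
Let f(z) = 6*z^2/((z^2 + 13)*(z^2 + 17)). The denominator has no real zeros and deg Q - deg P = 2 ≥ 2, so the integral of f over the upper semicircle |z| = R tends to 0 as R → ∞. Closing the contour in the upper half-plane,
  ∫_{-∞}^{∞} f(x) dx = 2πi · Σ Res(f, z_k)  over the poles with Im z_k > 0.

Zeros of the denominator: z^2 + 17 = 0 gives z = ±sqrt(17)*I; z^2 + 13 = 0 gives z = ±sqrt(13)*I.
Upper half-plane: z = sqrt(13)*I, z = sqrt(17)*I (simple).

Each pole is a simple zero of Q(z) = z^4 + 30*z^2 + 221, so Res(f, z₀) = P(z₀)/Q'(z₀) with P(z) = 6*z^2, Q'(z) = 4*z^3 + 60*z:
  Res(f, sqrt(13)*I) = (-78)/(8*sqrt(13)*I) = 3*sqrt(13)*I/4
  Res(f, sqrt(17)*I) = (-102)/(-8*sqrt(17)*I) = -3*sqrt(17)*I/4

Sum of residues: 3*I*(-sqrt(17) + sqrt(13))/4
∫_{-∞}^{∞} f(x) dx = 2πi · (3*I*(-sqrt(17) + sqrt(13))/4) = 3*pi*(-sqrt(13) + sqrt(17))/2

Final answer: 3*pi*(-sqrt(13) + sqrt(17))/2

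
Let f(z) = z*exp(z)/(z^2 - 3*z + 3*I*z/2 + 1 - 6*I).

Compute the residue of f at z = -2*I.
Write f(z) = P(z)/Q(z) with P(z) = z*exp(z) and Q(z) = z^2 - 3*z + 3*I*z/2 + 1 - 6*I.
The denominator factors as Q(z) = (z - 3 - I/2)*(z + 2*I), so z = -2*I is a simple zero of Q and P is analytic there; z = -2*I is therefore a simple pole and
  Res(f, z₀) = P(z₀)/Q'(z₀).

Q'(z) = 2*z - 3 + 3*I/2, so Q'(-2*I) = -3 - 5*I/2.
P(-2*I) = -2*I*exp(-2*I).

Res(f, -2*I) = (-2*I*exp(-2*I))/(-3 - 5*I/2) = (20/61 + 24*I/61)*exp(-2*I)

Final answer: (20/61 + 24*I/61)*exp(-2*I)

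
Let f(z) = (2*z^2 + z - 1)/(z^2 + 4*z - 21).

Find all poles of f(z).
The singularities of f are the zeros of the denominator. Factoring,
  z^2 + 4*z - 21 = (z + 7)*(z - 3)
so the candidates are z = -7, z = 3.

Check the numerator P(z) = 2*z^2 + z - 1 at each one:
  P(-7) = 90 ≠ 0, so z = -7 is a (simple) pole.
  P(3) = 20 ≠ 0, so z = 3 is a (simple) pole.

Poles of f: {-7, 3}

Final answer: {-7, 3}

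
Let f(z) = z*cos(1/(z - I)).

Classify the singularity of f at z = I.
Let u = z - I. Then
  cos(1/u) = Σ_{k≥0} (-1)^k (1)^(2k)/((2k)!·u^(2k)) = 1 - 1/(2*u^2) + 1/(24*u^4) + ...
which has infinitely many negative powers of u, so cos(1/(z - I)) has an essential singularity at z = I.
The extra factor z is a nonzero polynomial; if the product had at most a pole at z = I, dividing by that polynomial would leave cos(1/(z - I)) with at most a pole too — contradiction. (Equivalently, the product's Laurent series still has infinitely many negative powers.)
So the singularity is essential.

Final answer: essential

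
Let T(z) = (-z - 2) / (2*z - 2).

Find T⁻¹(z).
Set w = T(z) = (-z - 2) / (2*z - 2) and solve for z:
  w*(2*z - 2) = -z - 2
  -2*w + z*(2*w + 1) + 2 = 0
  z*(2*w + 1) = 2*w - 2
  z = (2 - 2*w)/(-2*w - 1)
Renaming the variable, T⁻¹(z) = (-2*z + 2)/(-2*z - 1) = (2*z - 2)/(2*z + 1).
(Check: ad - bc = 6 ≠ 0, so T is invertible.)

Final answer: (2*z - 2)/(2*z + 1)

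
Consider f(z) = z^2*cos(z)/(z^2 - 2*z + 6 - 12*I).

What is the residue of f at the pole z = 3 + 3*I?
(27/13 + 18*I/13)*cos(3 + 3*I)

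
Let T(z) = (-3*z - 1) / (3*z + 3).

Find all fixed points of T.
T(z) = z means -3*z - 1 = z*(3*z + 3), i.e.
  3*z^2 + 6*z + 1 = 0.
Discriminant: (6)^2 - 4*(3)*(1) = 24, so the roots are real.
  z = (-6 ± sqrt(24))/(2*(3))
Fixed points: {-1 - sqrt(6)/3, -1 + sqrt(6)/3}

Final answer: {-1 - sqrt(6)/3, -1 + sqrt(6)/3}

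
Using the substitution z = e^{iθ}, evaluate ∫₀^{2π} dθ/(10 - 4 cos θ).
Call the integral J. The integrand is 2π-periodic and we integrate over a full period, so shifting θ does not change the value (θ → θ + π flips the sign of the trig term). Hence
  J = ∫₀^{2π} dθ/(10 + 4 cos θ).
Put z = e^{iθ}: then cos θ = (z + 1/z)/2, dθ = dz/(iz), and z runs once counterclockwise around |z| = 1:
  J = ∮_{|z|=1} 1/(10 + 4*(z + 1/z)/2) · dz/(iz) = (2/i) ∮_{|z|=1} dz/(4*z^2 + 20*z + 4).
The roots of 4*z^2 + 20*z + 4 are z = (-10 ± sqrt(10^2 - 4^2))/4, with sqrt(84) = 2*sqrt(21); their product is 1, so only z₊ = -5/2 + sqrt(21)/2 lies inside the unit circle (z₋ = -5/2 - sqrt(21)/2 lies outside).
z₊ is a simple zero of q(z) = 4*z^2 + 20*z + 4, so Res(1/q, z₊) = 1/q'(z₊) with q'(z) = 8*z + 20; and q'(z₊) = 4*(z₊ - z₋) = 4*sqrt(21).
Therefore J = (2/i) · 2πi · 1/(4*sqrt(21)) = 2*pi/(2*sqrt(21)) = sqrt(21)*pi/21

Final answer: sqrt(21)*pi/21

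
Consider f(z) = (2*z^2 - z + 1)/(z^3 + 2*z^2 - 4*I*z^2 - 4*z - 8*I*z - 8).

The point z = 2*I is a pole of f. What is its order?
2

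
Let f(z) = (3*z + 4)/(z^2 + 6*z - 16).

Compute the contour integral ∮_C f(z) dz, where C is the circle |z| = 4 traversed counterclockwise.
By the residue theorem, ∮_C f(z) dz = 2πi · (sum of the residues of f at the poles inside |z| = 4).

The denominator factors as (z - 2)*(z + 8), so the singularities of f are simple poles at z = 2, z = -8.
  |2|² = 4 < 16 = 4², so this pole is inside the contour.
  |-8|² = 64 > 16 = 4², so this pole is outside the contour.

With P(z) = 3*z + 4 and Q(z) = z^2 + 6*z - 16, each pole is simple, so Res(f, z₀) = P(z₀)/Q'(z₀) with Q'(z) = 2*z + 6.
  Res(f, 2) = P(2)/Q'(2) = (10)/(10) = 1

∮_C f(z) dz = 2πi · (1) = 2*I*pi

Final answer: 2*I*pi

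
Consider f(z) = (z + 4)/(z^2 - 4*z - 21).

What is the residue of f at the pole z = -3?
Write f(z) = P(z)/Q(z) with P(z) = z + 4 and Q(z) = z^2 - 4*z - 21.
The denominator factors as Q(z) = (z + 3)*(z - 7), so z = -3 is a simple zero of Q and P is analytic there; z = -3 is therefore a simple pole and
  Res(f, z₀) = P(z₀)/Q'(z₀).

Q'(z) = 2*z - 4, so Q'(-3) = -10.
P(-3) = 1.

Res(f, -3) = (1)/(-10) = -1/10

Final answer: -1/10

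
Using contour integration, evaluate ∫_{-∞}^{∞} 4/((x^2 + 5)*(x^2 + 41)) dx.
Let f(z) = 4/((z^2 + 5)*(z^2 + 41)). The denominator has no real zeros and deg Q - deg P = 4 ≥ 2, so the integral of f over the upper semicircle |z| = R tends to 0 as R → ∞. Closing the contour in the upper half-plane,
  ∫_{-∞}^{∞} f(x) dx = 2πi · Σ Res(f, z_k)  over the poles with Im z_k > 0.

Zeros of the denominator: z^2 + 41 = 0 gives z = ±sqrt(41)*I; z^2 + 5 = 0 gives z = ±sqrt(5)*I.
Upper half-plane: z = sqrt(41)*I, z = sqrt(5)*I (simple).

Each pole is a simple zero of Q(z) = z^4 + 46*z^2 + 205, so Res(f, z₀) = P(z₀)/Q'(z₀) with P(z) = 4, Q'(z) = 4*z^3 + 92*z:
  Res(f, sqrt(41)*I) = (4)/(-72*sqrt(41)*I) = sqrt(41)*I/738
  Res(f, sqrt(5)*I) = (4)/(72*sqrt(5)*I) = -sqrt(5)*I/90

Sum of residues: I*(-sqrt(5)/90 + sqrt(41)/738)
∫_{-∞}^{∞} f(x) dx = 2πi · (I*(-sqrt(5)/90 + sqrt(41)/738)) = pi*(-5*sqrt(41) + 41*sqrt(5))/1845

Final answer: pi*(-5*sqrt(41) + 41*sqrt(5))/1845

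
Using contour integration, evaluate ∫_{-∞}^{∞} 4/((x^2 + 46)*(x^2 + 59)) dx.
2*pi*(-46*sqrt(59) + 59*sqrt(46))/17641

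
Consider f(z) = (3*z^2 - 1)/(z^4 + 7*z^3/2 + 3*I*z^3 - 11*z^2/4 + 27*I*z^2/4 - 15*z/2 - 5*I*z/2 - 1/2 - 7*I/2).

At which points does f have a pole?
The singularities of f are the zeros of the denominator. Factoring,
  z^4 + 7*z^3/2 + 3*I*z^3 - 11*z^2/4 + 27*I*z^2/4 - 15*z/2 - 5*I*z/2 - 1/2 - 7*I/2 = (z - 1 + I/2)*(z + 1/2 + I/2)*(z + 1 + I)*(z + 3 + I)
so the candidates are z = 1 - I/2, z = -1/2 - I/2, z = -1 - I, z = -3 - I.

Check the numerator P(z) = 3*z^2 - 1 at each one:
  P(1 - I/2) = 5/4 - 3*I ≠ 0, so z = 1 - I/2 is a (simple) pole.
  P(-1/2 - I/2) = -1 + 3*I/2 ≠ 0, so z = -1/2 - I/2 is a (simple) pole.
  P(-1 - I) = -1 + 6*I ≠ 0, so z = -1 - I is a (simple) pole.
  P(-3 - I) = 23 + 18*I ≠ 0, so z = -3 - I is a (simple) pole.

Poles of f: {-3 - I, -1 - I, -1/2 - I/2, 1 - I/2}

Final answer: {-3 - I, -1 - I, -1/2 - I/2, 1 - I/2}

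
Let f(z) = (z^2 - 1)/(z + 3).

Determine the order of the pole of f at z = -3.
Factor the denominator:
  z + 3 = (z + 3)

The numerator P(z) = z^2 - 1 has P(-3) = 8 ≠ 0, so no factor of (z + 3) cancels.
Near z = -3 we can therefore write f(z) = g(z)/(z + 3) with g analytic at -3 and g(-3) ≠ 0 (g is just the numerator).

Hence z = -3 is a pole of order 1.

Final answer: 1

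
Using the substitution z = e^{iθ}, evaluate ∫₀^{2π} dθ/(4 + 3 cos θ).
Let J = ∫₀^{2π} dθ/(4 + 3 cos θ).
Put z = e^{iθ}: then cos θ = (z + 1/z)/2, dθ = dz/(iz), and z runs once counterclockwise around |z| = 1:
  J = ∮_{|z|=1} 1/(4 + 3*(z + 1/z)/2) · dz/(iz) = (2/i) ∮_{|z|=1} dz/(3*z^2 + 8*z + 3).
The roots of 3*z^2 + 8*z + 3 are z = (-4 ± sqrt(4^2 - 3^2))/3, with sqrt(7) = sqrt(7); their product is 1, so only z₊ = -4/3 + sqrt(7)/3 lies inside the unit circle (z₋ = -4/3 - sqrt(7)/3 lies outside).
z₊ is a simple zero of q(z) = 3*z^2 + 8*z + 3, so Res(1/q, z₊) = 1/q'(z₊) with q'(z) = 6*z + 8; and q'(z₊) = 3*(z₊ - z₋) = 2*sqrt(7).
Therefore J = (2/i) · 2πi · 1/(2*sqrt(7)) = 2*pi/(sqrt(7)) = 2*sqrt(7)*pi/7

Final answer: 2*sqrt(7)*pi/7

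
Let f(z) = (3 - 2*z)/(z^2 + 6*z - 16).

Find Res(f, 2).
Write f(z) = P(z)/Q(z) with P(z) = 3 - 2*z and Q(z) = z^2 + 6*z - 16.
The denominator factors as Q(z) = (z - 2)*(z + 8), so z = 2 is a simple zero of Q and P is analytic there; z = 2 is therefore a simple pole and
  Res(f, z₀) = P(z₀)/Q'(z₀).

Q'(z) = 2*z + 6, so Q'(2) = 10.
P(2) = -1.

Res(f, 2) = (-1)/(10) = -1/10

Final answer: -1/10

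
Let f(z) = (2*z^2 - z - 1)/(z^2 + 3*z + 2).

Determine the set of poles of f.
The singularities of f are the zeros of the denominator. Factoring,
  z^2 + 3*z + 2 = (z + 2)*(z + 1)
so the candidates are z = -2, z = -1.

Check the numerator P(z) = 2*z^2 - z - 1 at each one:
  P(-2) = 9 ≠ 0, so z = -2 is a (simple) pole.
  P(-1) = 2 ≠ 0, so z = -1 is a (simple) pole.

Poles of f: {-2, -1}

Final answer: {-2, -1}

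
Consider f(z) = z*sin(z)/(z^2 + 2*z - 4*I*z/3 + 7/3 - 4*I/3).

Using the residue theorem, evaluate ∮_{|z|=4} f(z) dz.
By the residue theorem, ∮_C f(z) dz = 2πi · (sum of the residues of f at the poles inside |z| = 4).

The denominator factors as (z + 1 - 2*I)*(z + 1 + 2*I/3), so the singularities of f are simple poles at z = -1 + 2*I, z = -1 - 2*I/3.
  |-1 + 2*I|² = 5 < 16 = 4², so this pole is inside the contour.
  |-1 - 2*I/3|² = 13/9 < 16 = 4², so this pole is inside the contour.

With P(z) = z*sin(z) and Q(z) = z^2 + 2*z - 4*I*z/3 + 7/3 - 4*I/3, each pole is simple, so Res(f, z₀) = P(z₀)/Q'(z₀) with Q'(z) = 2*z + 2 - 4*I/3.
  Res(f, -1 + 2*I) = P(-1 + 2*I)/Q'(-1 + 2*I) = ((1 - 2*I)*sin(1 - 2*I))/(8*I/3) = (-3/4 - 3*I/8)*sin(1 - 2*I)
  Res(f, -1 - 2*I/3) = P(-1 - 2*I/3)/Q'(-1 - 2*I/3) = ((1 + 2*I/3)*sin(1 + 2*I/3))/(-8*I/3) = (-1/4 + 3*I/8)*sin(1 + 2*I/3)

Sum of residues inside C: (-3/4 - 3*I/8)*sin(1 - 2*I) + (-1/4 + 3*I/8)*sin(1 + 2*I/3)
∮_C f(z) dz = 2πi · ((-3/4 - 3*I/8)*sin(1 - 2*I) + (-1/4 + 3*I/8)*sin(1 + 2*I/3)) = pi*(3/4 - 3*I/2)*sin(1 - 2*I) + pi*(-3/4 - I/2)*sin(1 + 2*I/3)

Final answer: pi*(3/4 - 3*I/2)*sin(1 - 2*I) + pi*(-3/4 - I/2)*sin(1 + 2*I/3)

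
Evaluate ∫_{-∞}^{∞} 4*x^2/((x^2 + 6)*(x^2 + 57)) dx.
Let f(z) = 4*z^2/((z^2 + 6)*(z^2 + 57)). The denominator has no real zeros and deg Q - deg P = 2 ≥ 2, so the integral of f over the upper semicircle |z| = R tends to 0 as R → ∞. Closing the contour in the upper half-plane,
  ∫_{-∞}^{∞} f(x) dx = 2πi · Σ Res(f, z_k)  over the poles with Im z_k > 0.

Zeros of the denominator: z^2 + 57 = 0 gives z = ±sqrt(57)*I; z^2 + 6 = 0 gives z = ±sqrt(6)*I.
Upper half-plane: z = sqrt(57)*I, z = sqrt(6)*I (simple).

Each pole is a simple zero of Q(z) = z^4 + 63*z^2 + 342, so Res(f, z₀) = P(z₀)/Q'(z₀) with P(z) = 4*z^2, Q'(z) = 4*z^3 + 126*z:
  Res(f, sqrt(57)*I) = (-228)/(-102*sqrt(57)*I) = -2*sqrt(57)*I/51
  Res(f, sqrt(6)*I) = (-24)/(102*sqrt(6)*I) = 2*sqrt(6)*I/51

Sum of residues: 2*I*(-sqrt(57) + sqrt(6))/51
∫_{-∞}^{∞} f(x) dx = 2πi · (2*I*(-sqrt(57) + sqrt(6))/51) = 4*pi*(-sqrt(6) + sqrt(57))/51

Final answer: 4*pi*(-sqrt(6) + sqrt(57))/51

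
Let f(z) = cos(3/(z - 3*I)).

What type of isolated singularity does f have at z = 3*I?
essential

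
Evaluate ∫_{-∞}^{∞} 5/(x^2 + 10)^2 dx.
Let f(z) = 5/(z^2 + 10)^2. The denominator has no real zeros and deg Q - deg P = 4 ≥ 2, so the integral of f over the upper semicircle |z| = R tends to 0 as R → ∞. Closing the contour in the upper half-plane,
  ∫_{-∞}^{∞} f(x) dx = 2πi · Σ Res(f, z_k)  over the poles with Im z_k > 0.

Zeros of the denominator: z^2 + 10 = 0 gives z = ±sqrt(10)*I.
Upper half-plane: z = sqrt(10)*I (a pole of order 2).

Write f(z) = g(z)/(z - sqrt(10)*I)^2 with g(z) = 5/(z + sqrt(10)*I)^2. For a double pole, Res(f, z₀) = g'(z₀):
  g'(z) = -10/(z + sqrt(10)*I)^3
  Res(f, sqrt(10)*I) = g'(sqrt(10)*I) = -sqrt(10)*I/80

∫_{-∞}^{∞} f(x) dx = 2πi · (-sqrt(10)*I/80) = sqrt(10)*pi/40

Final answer: sqrt(10)*pi/40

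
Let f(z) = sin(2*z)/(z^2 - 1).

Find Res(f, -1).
sin(2)/2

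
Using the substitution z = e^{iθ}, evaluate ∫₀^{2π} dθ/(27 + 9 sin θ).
Call the integral J. The integrand is 2π-periodic and we integrate over a full period, so shifting θ does not change the value (θ → θ + π/2 turns sin θ into cos θ). Hence
  J = ∫₀^{2π} dθ/(27 + 9 cos θ).
Put z = e^{iθ}: then cos θ = (z + 1/z)/2, dθ = dz/(iz), and z runs once counterclockwise around |z| = 1:
  J = ∮_{|z|=1} 1/(27 + 9*(z + 1/z)/2) · dz/(iz) = (2/i) ∮_{|z|=1} dz/(9*z^2 + 54*z + 9).
The roots of 9*z^2 + 54*z + 9 are z = (-27 ± sqrt(27^2 - 9^2))/9, with sqrt(648) = 18*sqrt(2); their product is 1, so only z₊ = -3 + 2*sqrt(2) lies inside the unit circle (z₋ = -3 - 2*sqrt(2) lies outside).
z₊ is a simple zero of q(z) = 9*z^2 + 54*z + 9, so Res(1/q, z₊) = 1/q'(z₊) with q'(z) = 18*z + 54; and q'(z₊) = 9*(z₊ - z₋) = 36*sqrt(2).
Therefore J = (2/i) · 2πi · 1/(36*sqrt(2)) = 2*pi/(18*sqrt(2)) = sqrt(2)*pi/18

Final answer: sqrt(2)*pi/18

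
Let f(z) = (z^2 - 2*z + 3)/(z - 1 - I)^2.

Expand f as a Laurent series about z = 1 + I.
1/(z - 1 - I)^2 + 2*I/(z - 1 - I) + 1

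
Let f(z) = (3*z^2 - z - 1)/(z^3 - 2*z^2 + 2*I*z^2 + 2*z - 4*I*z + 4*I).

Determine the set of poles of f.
The singularities of f are the zeros of the denominator. Factoring,
  z^3 - 2*z^2 + 2*I*z^2 + 2*z - 4*I*z + 4*I = (z + 2*I)*(z - 1 + I)*(z - 1 - I)
so the candidates are z = -2*I, z = 1 - I, z = 1 + I.

Check the numerator P(z) = 3*z^2 - z - 1 at each one:
  P(-2*I) = -13 + 2*I ≠ 0, so z = -2*I is a (simple) pole.
  P(1 - I) = -2 - 5*I ≠ 0, so z = 1 - I is a (simple) pole.
  P(1 + I) = -2 + 5*I ≠ 0, so z = 1 + I is a (simple) pole.

Poles of f: {-2*I, 1 - I, 1 + I}

Final answer: {-2*I, 1 - I, 1 + I}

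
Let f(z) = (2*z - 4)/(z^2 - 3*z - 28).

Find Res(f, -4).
Write f(z) = P(z)/Q(z) with P(z) = 2*z - 4 and Q(z) = z^2 - 3*z - 28.
The denominator factors as Q(z) = (z - 7)*(z + 4), so z = -4 is a simple zero of Q and P is analytic there; z = -4 is therefore a simple pole and
  Res(f, z₀) = P(z₀)/Q'(z₀).

Q'(z) = 2*z - 3, so Q'(-4) = -11.
P(-4) = -12.

Res(f, -4) = (-12)/(-11) = 12/11

Final answer: 12/11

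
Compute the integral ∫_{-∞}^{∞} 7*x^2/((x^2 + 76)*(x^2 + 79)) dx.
Let f(z) = 7*z^2/((z^2 + 76)*(z^2 + 79)). The denominator has no real zeros and deg Q - deg P = 2 ≥ 2, so the integral of f over the upper semicircle |z| = R tends to 0 as R → ∞. Closing the contour in the upper half-plane,
  ∫_{-∞}^{∞} f(x) dx = 2πi · Σ Res(f, z_k)  over the poles with Im z_k > 0.

Zeros of the denominator: z^2 + 79 = 0 gives z = ±sqrt(79)*I; z^2 + 76 = 0 gives z = ±2*sqrt(19)*I.
Upper half-plane: z = 2*sqrt(19)*I, z = sqrt(79)*I (simple).

Each pole is a simple zero of Q(z) = z^4 + 155*z^2 + 6004, so Res(f, z₀) = P(z₀)/Q'(z₀) with P(z) = 7*z^2, Q'(z) = 4*z^3 + 310*z:
  Res(f, 2*sqrt(19)*I) = (-532)/(12*sqrt(19)*I) = 7*sqrt(19)*I/3
  Res(f, sqrt(79)*I) = (-553)/(-6*sqrt(79)*I) = -7*sqrt(79)*I/6

Sum of residues: 7*I*(-sqrt(79) + 2*sqrt(19))/6
∫_{-∞}^{∞} f(x) dx = 2πi · (7*I*(-sqrt(79) + 2*sqrt(19))/6) = 7*pi*(-2*sqrt(19) + sqrt(79))/3

Final answer: 7*pi*(-2*sqrt(19) + sqrt(79))/3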